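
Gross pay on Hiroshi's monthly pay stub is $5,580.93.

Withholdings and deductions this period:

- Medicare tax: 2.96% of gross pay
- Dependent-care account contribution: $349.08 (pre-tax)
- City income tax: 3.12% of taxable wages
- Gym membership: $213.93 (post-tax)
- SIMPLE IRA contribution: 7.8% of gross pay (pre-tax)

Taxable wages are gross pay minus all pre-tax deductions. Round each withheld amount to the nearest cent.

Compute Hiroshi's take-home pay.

$4,267.76

Dependent-care account contribution: $349.08
SIMPLE IRA contribution: $5,580.93 × 0.078 = $435.31
Pre-tax total = $349.08 + $435.31 = $784.39
Taxable wages = $5,580.93 − $784.39 = $4,796.54
City income tax: $4,796.54 × 0.0312 = $149.65
Medicare tax: $5,580.93 × 0.0296 = $165.20
Gym membership: $213.93
Total deductions = $349.08 + $435.31 + $149.65 + $165.20 + $213.93 = $1,313.17
Net pay = $5,580.93 − $1,313.17 = $4,267.76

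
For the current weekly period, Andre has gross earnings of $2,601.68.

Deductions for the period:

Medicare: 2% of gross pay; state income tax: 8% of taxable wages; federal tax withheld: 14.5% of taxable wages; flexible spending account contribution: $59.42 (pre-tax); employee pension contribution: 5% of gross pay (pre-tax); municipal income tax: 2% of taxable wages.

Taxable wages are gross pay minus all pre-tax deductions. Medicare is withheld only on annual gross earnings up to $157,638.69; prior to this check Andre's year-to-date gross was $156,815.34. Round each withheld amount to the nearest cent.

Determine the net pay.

Employee pension contribution: $2,601.68 × 0.05 = $130.08
Flexible spending account contribution: $59.42
Pre-tax total = $130.08 + $59.42 = $189.50
Taxable wages = $2,601.68 − $189.50 = $2,412.18
State income tax: $2,412.18 × 0.08 = $192.97
Municipal income tax: $2,412.18 × 0.02 = $48.24
Federal tax withheld: $2,412.18 × 0.145 = $349.77
Medicare: only $157,638.69 − $156,815.34 = $823.35 of this check is subject → $823.35 × 0.02 = $16.47
Total deductions = $130.08 + $59.42 + $192.97 + $48.24 + $349.77 + $16.47 = $796.95
Net pay = $2,601.68 − $796.95 = $1,804.73

$1,804.73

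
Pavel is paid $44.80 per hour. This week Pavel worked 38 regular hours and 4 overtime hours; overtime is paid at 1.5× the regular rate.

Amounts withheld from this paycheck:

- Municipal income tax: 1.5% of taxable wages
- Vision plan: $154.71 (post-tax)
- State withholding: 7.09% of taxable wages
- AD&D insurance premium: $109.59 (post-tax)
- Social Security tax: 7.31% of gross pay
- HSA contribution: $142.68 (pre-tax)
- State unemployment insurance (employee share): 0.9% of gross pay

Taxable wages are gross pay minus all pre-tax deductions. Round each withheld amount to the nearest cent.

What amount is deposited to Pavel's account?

Regular pay: 38 × $44.80 = $1702.40
Overtime pay: 4 × $44.80 × 1.5 = $268.80
Gross pay = $1702.40 + $268.80 = $1971.20
HSA contribution: $142.68
Taxable wages = $1971.20 − $142.68 = $1828.52
Municipal income tax: $1828.52 × 0.015 = $27.43
State withholding: $1828.52 × 0.0709 = $129.64
Social Security tax: $1971.20 × 0.0731 = $144.09
State unemployment insurance (employee share): $1971.20 × 0.009 = $17.74
AD&D insurance premium: $109.59
Vision plan: $154.71
Total deductions = $142.68 + $27.43 + $129.64 + $144.09 + $17.74 + $109.59 + $154.71 = $725.88
Net pay = $1971.20 − $725.88 = $1245.32

$1245.32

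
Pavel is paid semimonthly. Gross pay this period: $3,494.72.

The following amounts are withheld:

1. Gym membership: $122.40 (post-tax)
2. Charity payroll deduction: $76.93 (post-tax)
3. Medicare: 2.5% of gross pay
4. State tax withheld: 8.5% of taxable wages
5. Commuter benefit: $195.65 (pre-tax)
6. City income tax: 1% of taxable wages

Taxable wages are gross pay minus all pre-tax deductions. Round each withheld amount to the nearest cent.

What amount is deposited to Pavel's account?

$2,698.96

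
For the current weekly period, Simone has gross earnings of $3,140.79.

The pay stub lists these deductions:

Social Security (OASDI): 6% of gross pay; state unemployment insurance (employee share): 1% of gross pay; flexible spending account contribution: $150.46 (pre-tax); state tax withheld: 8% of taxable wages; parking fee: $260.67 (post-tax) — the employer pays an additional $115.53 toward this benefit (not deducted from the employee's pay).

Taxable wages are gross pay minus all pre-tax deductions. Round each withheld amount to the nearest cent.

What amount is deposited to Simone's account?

$2,270.57

Flexible spending account contribution: $150.46
Taxable wages = $3,140.79 − $150.46 = $2,990.33
State tax withheld: $2,990.33 × 0.08 = $239.23
State unemployment insurance (employee share): $3,140.79 × 0.01 = $31.41
Social Security (OASDI): $3,140.79 × 0.06 = $188.45
Parking fee: $260.67
(Employer's $115.53 toward parking fee is not withheld from the employee.)
Total deductions = $150.46 + $239.23 + $31.41 + $188.45 + $260.67 = $870.22
Net pay = $3,140.79 − $870.22 = $2,270.57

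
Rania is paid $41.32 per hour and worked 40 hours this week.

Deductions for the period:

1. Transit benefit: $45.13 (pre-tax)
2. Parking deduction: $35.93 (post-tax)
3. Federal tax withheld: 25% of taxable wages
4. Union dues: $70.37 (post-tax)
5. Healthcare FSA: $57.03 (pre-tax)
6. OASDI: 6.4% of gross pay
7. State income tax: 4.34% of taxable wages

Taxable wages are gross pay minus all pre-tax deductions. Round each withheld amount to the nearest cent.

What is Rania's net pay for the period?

Gross pay: 40 × $41.32 = $1,652.80
Transit benefit: $45.13
Healthcare FSA: $57.03
Pre-tax total = $45.13 + $57.03 = $102.16
Taxable wages = $1,652.80 − $102.16 = $1,550.64
State income tax: $1,550.64 × 0.0434 = $67.30
Federal tax withheld: $1,550.64 × 0.25 = $387.66
OASDI: $1,652.80 × 0.064 = $105.78
Parking deduction: $35.93
Union dues: $70.37
Total deductions = $45.13 + $57.03 + $67.30 + $387.66 + $105.78 + $35.93 + $70.37 = $769.20
Net pay = $1,652.80 − $769.20 = $883.60

$883.60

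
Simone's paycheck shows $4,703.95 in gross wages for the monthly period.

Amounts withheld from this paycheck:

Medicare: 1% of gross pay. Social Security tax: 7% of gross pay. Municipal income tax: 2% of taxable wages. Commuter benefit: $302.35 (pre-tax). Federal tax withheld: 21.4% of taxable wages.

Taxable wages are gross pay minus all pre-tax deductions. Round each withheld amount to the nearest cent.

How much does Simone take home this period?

$2,995.31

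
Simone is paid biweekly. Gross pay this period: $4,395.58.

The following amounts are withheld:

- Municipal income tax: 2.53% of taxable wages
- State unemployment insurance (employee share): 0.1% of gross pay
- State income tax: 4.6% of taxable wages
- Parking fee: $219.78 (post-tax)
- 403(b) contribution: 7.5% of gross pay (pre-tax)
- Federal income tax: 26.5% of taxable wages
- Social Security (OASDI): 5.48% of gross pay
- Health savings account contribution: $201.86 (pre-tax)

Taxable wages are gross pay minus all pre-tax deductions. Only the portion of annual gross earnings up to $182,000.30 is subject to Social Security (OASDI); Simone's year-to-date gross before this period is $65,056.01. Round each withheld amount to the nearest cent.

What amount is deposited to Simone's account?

$2,099.51

Health savings account contribution: $201.86
403(b) contribution: $4,395.58 × 0.075 = $329.67
Pre-tax total = $201.86 + $329.67 = $531.53
Taxable wages = $4,395.58 − $531.53 = $3,864.05
Federal income tax: $3,864.05 × 0.265 = $1,023.97
Municipal income tax: $3,864.05 × 0.0253 = $97.76
State income tax: $3,864.05 × 0.046 = $177.75
Social Security (OASDI): cap not yet reached, full $4,395.58 is subject → $4,395.58 × 0.0548 = $240.88
State unemployment insurance (employee share): $4,395.58 × 0.001 = $4.40
Parking fee: $219.78
Total deductions = $201.86 + $329.67 + $1,023.97 + $97.76 + $177.75 + $240.88 + $4.40 + $219.78 = $2,296.07
Net pay = $4,395.58 − $2,296.07 = $2,099.51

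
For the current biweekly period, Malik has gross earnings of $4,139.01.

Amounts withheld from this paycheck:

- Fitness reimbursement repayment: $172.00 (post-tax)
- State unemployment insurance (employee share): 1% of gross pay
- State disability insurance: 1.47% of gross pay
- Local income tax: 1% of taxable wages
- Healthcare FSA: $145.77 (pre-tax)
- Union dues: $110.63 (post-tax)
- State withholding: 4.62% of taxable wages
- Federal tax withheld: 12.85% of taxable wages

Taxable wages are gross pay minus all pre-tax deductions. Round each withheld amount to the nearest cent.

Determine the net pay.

$2,870.83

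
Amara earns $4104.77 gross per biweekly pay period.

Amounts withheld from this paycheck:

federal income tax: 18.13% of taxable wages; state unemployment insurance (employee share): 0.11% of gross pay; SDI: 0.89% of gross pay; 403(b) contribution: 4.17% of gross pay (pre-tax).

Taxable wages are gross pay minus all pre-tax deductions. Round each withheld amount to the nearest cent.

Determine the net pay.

$3179.39

403(b) contribution: $4104.77 × 0.0417 = $171.17
Taxable wages = $4104.77 − $171.17 = $3933.60
Federal income tax: $3933.60 × 0.1813 = $713.16
State unemployment insurance (employee share): $4104.77 × 0.0011 = $4.52
SDI: $4104.77 × 0.0089 = $36.53
Total deductions = $171.17 + $713.16 + $4.52 + $36.53 = $925.38
Net pay = $4104.77 − $925.38 = $3179.39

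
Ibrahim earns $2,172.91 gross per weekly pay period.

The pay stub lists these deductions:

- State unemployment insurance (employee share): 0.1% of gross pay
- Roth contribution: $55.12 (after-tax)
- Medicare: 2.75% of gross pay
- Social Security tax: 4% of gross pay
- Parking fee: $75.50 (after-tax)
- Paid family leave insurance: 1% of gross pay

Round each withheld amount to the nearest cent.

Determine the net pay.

State unemployment insurance (employee share): $2,172.91 × 0.001 = $2.17
Paid family leave insurance: $2,172.91 × 0.01 = $21.73
Medicare: $2,172.91 × 0.0275 = $59.76
Social Security tax: $2,172.91 × 0.04 = $86.92
Roth contribution: $55.12
Parking fee: $75.50
Total deductions = $2.17 + $21.73 + $59.76 + $86.92 + $55.12 + $75.50 = $301.20
Net pay = $2,172.91 − $301.20 = $1,871.71

$1,871.71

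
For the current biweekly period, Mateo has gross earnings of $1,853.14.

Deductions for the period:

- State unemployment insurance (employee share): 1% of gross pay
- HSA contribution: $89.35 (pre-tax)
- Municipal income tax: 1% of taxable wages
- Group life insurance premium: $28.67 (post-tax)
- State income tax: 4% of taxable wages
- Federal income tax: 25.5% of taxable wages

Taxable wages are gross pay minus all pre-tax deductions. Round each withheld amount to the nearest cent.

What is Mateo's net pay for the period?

$1,178.63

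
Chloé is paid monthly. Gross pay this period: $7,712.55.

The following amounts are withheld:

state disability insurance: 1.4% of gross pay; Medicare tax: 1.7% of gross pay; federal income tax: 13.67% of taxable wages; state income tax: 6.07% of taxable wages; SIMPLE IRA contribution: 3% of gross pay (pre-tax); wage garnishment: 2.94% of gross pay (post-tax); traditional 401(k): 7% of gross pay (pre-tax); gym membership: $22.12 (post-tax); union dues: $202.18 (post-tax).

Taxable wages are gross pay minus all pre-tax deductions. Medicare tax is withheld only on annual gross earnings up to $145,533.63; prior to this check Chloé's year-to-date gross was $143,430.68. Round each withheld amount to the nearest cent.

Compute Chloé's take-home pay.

$4,976.30

SIMPLE IRA contribution: $7,712.55 × 0.03 = $231.38
Traditional 401(k): $7,712.55 × 0.07 = $539.88
Pre-tax total = $231.38 + $539.88 = $771.26
Taxable wages = $7,712.55 − $771.26 = $6,941.29
State income tax: $6,941.29 × 0.0607 = $421.34
Federal income tax: $6,941.29 × 0.1367 = $948.87
Medicare tax: only $145,533.63 − $143,430.68 = $2,102.95 of this check is subject → $2,102.95 × 0.017 = $35.75
State disability insurance: $7,712.55 × 0.014 = $107.98
Union dues: $202.18
Wage garnishment: $7,712.55 × 0.0294 = $226.75
Gym membership: $22.12
Total deductions = $231.38 + $539.88 + $421.34 + $948.87 + $35.75 + $107.98 + $202.18 + $226.75 + $22.12 = $2,736.25
Net pay = $7,712.55 − $2,736.25 = $4,976.30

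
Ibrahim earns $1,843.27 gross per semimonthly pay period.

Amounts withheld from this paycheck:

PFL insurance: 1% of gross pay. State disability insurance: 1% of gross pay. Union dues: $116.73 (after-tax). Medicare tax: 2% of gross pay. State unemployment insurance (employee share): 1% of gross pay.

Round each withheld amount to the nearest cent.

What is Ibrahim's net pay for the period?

$1,634.38

Medicare tax: $1,843.27 × 0.02 = $36.87
PFL insurance: $1,843.27 × 0.01 = $18.43
State disability insurance: $1,843.27 × 0.01 = $18.43
State unemployment insurance (employee share): $1,843.27 × 0.01 = $18.43
Union dues: $116.73
Total deductions = $36.87 + $18.43 + $18.43 + $18.43 + $116.73 = $208.89
Net pay = $1,843.27 − $208.89 = $1,634.38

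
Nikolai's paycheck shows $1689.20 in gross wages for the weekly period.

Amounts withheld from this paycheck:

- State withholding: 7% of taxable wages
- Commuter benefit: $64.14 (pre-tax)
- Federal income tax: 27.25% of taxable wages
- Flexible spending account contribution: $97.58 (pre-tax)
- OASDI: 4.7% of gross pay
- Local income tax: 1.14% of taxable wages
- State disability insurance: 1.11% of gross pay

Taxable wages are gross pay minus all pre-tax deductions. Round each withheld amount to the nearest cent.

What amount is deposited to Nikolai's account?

$888.77

Commuter benefit: $64.14
Flexible spending account contribution: $97.58
Pre-tax total = $64.14 + $97.58 = $161.72
Taxable wages = $1689.20 − $161.72 = $1527.48
Federal income tax: $1527.48 × 0.2725 = $416.24
State withholding: $1527.48 × 0.07 = $106.92
Local income tax: $1527.48 × 0.0114 = $17.41
OASDI: $1689.20 × 0.047 = $79.39
State disability insurance: $1689.20 × 0.0111 = $18.75
Total deductions = $64.14 + $97.58 + $416.24 + $106.92 + $17.41 + $79.39 + $18.75 = $800.43
Net pay = $1689.20 − $800.43 = $888.77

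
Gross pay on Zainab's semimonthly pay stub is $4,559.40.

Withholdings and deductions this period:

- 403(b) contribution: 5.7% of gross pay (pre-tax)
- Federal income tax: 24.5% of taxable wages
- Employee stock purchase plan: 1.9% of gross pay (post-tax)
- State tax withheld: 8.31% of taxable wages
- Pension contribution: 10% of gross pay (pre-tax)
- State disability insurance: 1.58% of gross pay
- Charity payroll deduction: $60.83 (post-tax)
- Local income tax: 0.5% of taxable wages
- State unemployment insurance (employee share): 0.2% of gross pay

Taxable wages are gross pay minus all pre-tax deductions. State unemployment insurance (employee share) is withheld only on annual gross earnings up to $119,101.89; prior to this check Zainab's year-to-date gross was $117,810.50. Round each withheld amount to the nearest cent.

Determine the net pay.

403(b) contribution: $4,559.40 × 0.057 = $259.89
Pension contribution: $4,559.40 × 0.1 = $455.94
Pre-tax total = $259.89 + $455.94 = $715.83
Taxable wages = $4,559.40 − $715.83 = $3,843.57
Local income tax: $3,843.57 × 0.005 = $19.22
Federal income tax: $3,843.57 × 0.245 = $941.67
State tax withheld: $3,843.57 × 0.0831 = $319.40
State disability insurance: $4,559.40 × 0.0158 = $72.04
State unemployment insurance (employee share): only $119,101.89 − $117,810.50 = $1,291.39 of this check is subject → $1,291.39 × 0.002 = $2.58
Charity payroll deduction: $60.83
Employee stock purchase plan: $4,559.40 × 0.019 = $86.63
Total deductions = $259.89 + $455.94 + $19.22 + $941.67 + $319.40 + $72.04 + $2.58 + $60.83 + $86.63 = $2,218.20
Net pay = $4,559.40 − $2,218.20 = $2,341.20

$2,341.20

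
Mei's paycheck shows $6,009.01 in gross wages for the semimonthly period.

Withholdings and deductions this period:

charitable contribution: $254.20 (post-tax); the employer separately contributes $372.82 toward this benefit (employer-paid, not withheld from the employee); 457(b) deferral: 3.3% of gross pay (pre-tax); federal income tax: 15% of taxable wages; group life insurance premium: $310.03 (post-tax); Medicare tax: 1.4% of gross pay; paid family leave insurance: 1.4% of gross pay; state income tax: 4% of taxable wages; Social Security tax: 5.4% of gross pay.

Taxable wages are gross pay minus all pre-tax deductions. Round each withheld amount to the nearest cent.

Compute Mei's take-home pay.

457(b) deferral: $6,009.01 × 0.033 = $198.30
Taxable wages = $6,009.01 − $198.30 = $5,810.71
State income tax: $5,810.71 × 0.04 = $232.43
Federal income tax: $5,810.71 × 0.15 = $871.61
Social Security tax: $6,009.01 × 0.054 = $324.49
Medicare tax: $6,009.01 × 0.014 = $84.13
Paid family leave insurance: $6,009.01 × 0.014 = $84.13
Group life insurance premium: $310.03
Charitable contribution: $254.20
(Employer's $372.82 toward charitable contribution is not withheld from the employee.)
Total deductions = $198.30 + $232.43 + $871.61 + $324.49 + $84.13 + $84.13 + $310.03 + $254.20 = $2,359.32
Net pay = $6,009.01 − $2,359.32 = $3,649.69

$3,649.69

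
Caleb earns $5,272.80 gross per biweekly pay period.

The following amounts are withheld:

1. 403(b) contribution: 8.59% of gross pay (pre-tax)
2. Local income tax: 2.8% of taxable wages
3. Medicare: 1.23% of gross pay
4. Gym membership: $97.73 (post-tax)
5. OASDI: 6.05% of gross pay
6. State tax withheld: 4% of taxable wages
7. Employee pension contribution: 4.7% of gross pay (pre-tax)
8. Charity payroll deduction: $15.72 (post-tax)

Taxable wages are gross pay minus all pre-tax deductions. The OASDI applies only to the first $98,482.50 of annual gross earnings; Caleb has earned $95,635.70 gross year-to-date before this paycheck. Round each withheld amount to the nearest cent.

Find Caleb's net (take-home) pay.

403(b) contribution: $5,272.80 × 0.0859 = $452.93
Employee pension contribution: $5,272.80 × 0.047 = $247.82
Pre-tax total = $452.93 + $247.82 = $700.75
Taxable wages = $5,272.80 − $700.75 = $4,572.05
State tax withheld: $4,572.05 × 0.04 = $182.88
Local income tax: $4,572.05 × 0.028 = $128.02
Medicare: $5,272.80 × 0.0123 = $64.86
OASDI: only $98,482.50 − $95,635.70 = $2,846.80 of this check is subject → $2,846.80 × 0.0605 = $172.23
Charity payroll deduction: $15.72
Gym membership: $97.73
Total deductions = $452.93 + $247.82 + $182.88 + $128.02 + $64.86 + $172.23 + $15.72 + $97.73 = $1,362.19
Net pay = $5,272.80 − $1,362.19 = $3,910.61

$3,910.61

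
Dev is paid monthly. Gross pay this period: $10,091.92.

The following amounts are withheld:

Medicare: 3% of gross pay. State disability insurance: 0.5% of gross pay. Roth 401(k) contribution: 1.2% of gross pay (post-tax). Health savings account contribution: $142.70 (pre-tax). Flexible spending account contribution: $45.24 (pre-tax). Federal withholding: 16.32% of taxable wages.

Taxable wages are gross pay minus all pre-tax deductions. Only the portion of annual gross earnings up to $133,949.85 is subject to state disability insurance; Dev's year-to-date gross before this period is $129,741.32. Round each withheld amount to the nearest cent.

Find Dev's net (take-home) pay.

$7,842.75

Health savings account contribution: $142.70
Flexible spending account contribution: $45.24
Pre-tax total = $142.70 + $45.24 = $187.94
Taxable wages = $10,091.92 − $187.94 = $9,903.98
Federal withholding: $9,903.98 × 0.1632 = $1,616.33
Medicare: $10,091.92 × 0.03 = $302.76
State disability insurance: only $133,949.85 − $129,741.32 = $4,208.53 of this check is subject → $4,208.53 × 0.005 = $21.04
Roth 401(k) contribution: $10,091.92 × 0.012 = $121.10
Total deductions = $142.70 + $45.24 + $1,616.33 + $302.76 + $21.04 + $121.10 = $2,249.17
Net pay = $10,091.92 − $2,249.17 = $7,842.75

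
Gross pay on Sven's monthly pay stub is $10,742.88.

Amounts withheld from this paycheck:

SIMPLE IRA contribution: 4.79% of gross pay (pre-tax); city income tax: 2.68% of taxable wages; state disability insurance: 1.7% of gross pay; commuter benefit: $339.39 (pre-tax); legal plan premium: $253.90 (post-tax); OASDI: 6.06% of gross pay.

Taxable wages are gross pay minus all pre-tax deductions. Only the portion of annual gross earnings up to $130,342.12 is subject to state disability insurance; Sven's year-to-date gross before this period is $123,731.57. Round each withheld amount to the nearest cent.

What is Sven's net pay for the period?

Commuter benefit: $339.39
SIMPLE IRA contribution: $10,742.88 × 0.0479 = $514.58
Pre-tax total = $339.39 + $514.58 = $853.97
Taxable wages = $10,742.88 − $853.97 = $9,888.91
City income tax: $9,888.91 × 0.0268 = $265.02
State disability insurance: only $130,342.12 − $123,731.57 = $6,610.55 of this check is subject → $6,610.55 × 0.017 = $112.38
OASDI: $10,742.88 × 0.0606 = $651.02
Legal plan premium: $253.90
Total deductions = $339.39 + $514.58 + $265.02 + $112.38 + $651.02 + $253.90 = $2,136.29
Net pay = $10,742.88 − $2,136.29 = $8,606.59

$8,606.59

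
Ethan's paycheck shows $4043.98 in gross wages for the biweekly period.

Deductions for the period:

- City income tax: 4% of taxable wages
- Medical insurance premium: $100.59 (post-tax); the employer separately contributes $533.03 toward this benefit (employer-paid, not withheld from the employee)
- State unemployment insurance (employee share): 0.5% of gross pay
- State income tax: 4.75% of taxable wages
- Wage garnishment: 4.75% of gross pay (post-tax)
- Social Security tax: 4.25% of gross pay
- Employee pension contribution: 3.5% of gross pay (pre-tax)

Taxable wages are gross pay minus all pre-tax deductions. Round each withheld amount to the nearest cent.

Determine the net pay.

$3076.20

Employee pension contribution: $4043.98 × 0.035 = $141.54
Taxable wages = $4043.98 − $141.54 = $3902.44
City income tax: $3902.44 × 0.04 = $156.10
State income tax: $3902.44 × 0.0475 = $185.37
State unemployment insurance (employee share): $4043.98 × 0.005 = $20.22
Social Security tax: $4043.98 × 0.0425 = $171.87
Wage garnishment: $4043.98 × 0.0475 = $192.09
Medical insurance premium: $100.59
(Employer's $533.03 toward medical insurance premium is not withheld from the employee.)
Total deductions = $141.54 + $156.10 + $185.37 + $20.22 + $171.87 + $192.09 + $100.59 = $967.78
Net pay = $4043.98 − $967.78 = $3076.20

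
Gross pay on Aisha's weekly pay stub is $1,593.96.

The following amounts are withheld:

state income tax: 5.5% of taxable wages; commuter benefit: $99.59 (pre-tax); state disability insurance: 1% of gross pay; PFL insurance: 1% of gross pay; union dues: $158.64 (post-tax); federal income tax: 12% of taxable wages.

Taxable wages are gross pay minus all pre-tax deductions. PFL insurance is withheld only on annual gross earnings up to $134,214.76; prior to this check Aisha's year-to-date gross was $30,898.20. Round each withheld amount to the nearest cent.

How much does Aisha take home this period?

Commuter benefit: $99.59
Taxable wages = $1,593.96 − $99.59 = $1,494.37
Federal income tax: $1,494.37 × 0.12 = $179.32
State income tax: $1,494.37 × 0.055 = $82.19
PFL insurance: cap not yet reached, full $1,593.96 is subject → $1,593.96 × 0.01 = $15.94
State disability insurance: $1,593.96 × 0.01 = $15.94
Union dues: $158.64
Total deductions = $99.59 + $179.32 + $82.19 + $15.94 + $15.94 + $158.64 = $551.62
Net pay = $1,593.96 − $551.62 = $1,042.34

$1,042.34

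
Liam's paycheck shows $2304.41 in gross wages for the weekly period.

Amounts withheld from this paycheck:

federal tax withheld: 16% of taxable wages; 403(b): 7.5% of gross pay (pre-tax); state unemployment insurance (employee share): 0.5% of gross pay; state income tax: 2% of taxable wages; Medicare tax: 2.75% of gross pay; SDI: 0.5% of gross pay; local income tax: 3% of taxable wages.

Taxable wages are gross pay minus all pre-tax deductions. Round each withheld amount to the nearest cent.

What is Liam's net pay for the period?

$1597.54

403(b): $2304.41 × 0.075 = $172.83
Taxable wages = $2304.41 − $172.83 = $2131.58
State income tax: $2131.58 × 0.02 = $42.63
Local income tax: $2131.58 × 0.03 = $63.95
Federal tax withheld: $2131.58 × 0.16 = $341.05
Medicare tax: $2304.41 × 0.0275 = $63.37
SDI: $2304.41 × 0.005 = $11.52
State unemployment insurance (employee share): $2304.41 × 0.005 = $11.52
Total deductions = $172.83 + $42.63 + $63.95 + $341.05 + $63.37 + $11.52 + $11.52 = $706.87
Net pay = $2304.41 − $706.87 = $1597.54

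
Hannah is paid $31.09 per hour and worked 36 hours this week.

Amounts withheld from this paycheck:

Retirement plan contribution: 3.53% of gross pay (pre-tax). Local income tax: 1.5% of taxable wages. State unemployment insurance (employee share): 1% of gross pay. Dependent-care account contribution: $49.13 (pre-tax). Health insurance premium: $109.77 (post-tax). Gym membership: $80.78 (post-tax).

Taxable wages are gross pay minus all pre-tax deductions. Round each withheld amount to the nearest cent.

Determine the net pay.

$813.40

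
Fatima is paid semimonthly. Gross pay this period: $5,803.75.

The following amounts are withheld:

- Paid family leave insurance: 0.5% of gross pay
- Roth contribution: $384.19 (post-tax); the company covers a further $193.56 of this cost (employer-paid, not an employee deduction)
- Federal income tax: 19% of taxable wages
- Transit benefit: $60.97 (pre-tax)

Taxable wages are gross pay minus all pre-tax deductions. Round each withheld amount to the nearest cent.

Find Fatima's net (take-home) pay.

Transit benefit: $60.97
Taxable wages = $5,803.75 − $60.97 = $5,742.78
Federal income tax: $5,742.78 × 0.19 = $1,091.13
Paid family leave insurance: $5,803.75 × 0.005 = $29.02
Roth contribution: $384.19
(Employer's $193.56 toward Roth contribution is not withheld from the employee.)
Total deductions = $60.97 + $1,091.13 + $29.02 + $384.19 = $1,565.31
Net pay = $5,803.75 − $1,565.31 = $4,238.44

$4,238.44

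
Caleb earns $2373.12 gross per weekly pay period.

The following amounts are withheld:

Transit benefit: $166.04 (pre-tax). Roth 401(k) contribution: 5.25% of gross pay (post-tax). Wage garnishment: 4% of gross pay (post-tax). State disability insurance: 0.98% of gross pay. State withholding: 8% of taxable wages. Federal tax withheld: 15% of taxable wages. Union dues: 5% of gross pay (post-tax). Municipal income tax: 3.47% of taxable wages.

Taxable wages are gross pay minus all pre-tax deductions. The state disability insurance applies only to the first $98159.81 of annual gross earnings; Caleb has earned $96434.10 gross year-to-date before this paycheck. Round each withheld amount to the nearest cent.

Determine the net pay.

Transit benefit: $166.04
Taxable wages = $2373.12 − $166.04 = $2207.08
Municipal income tax: $2207.08 × 0.0347 = $76.59
State withholding: $2207.08 × 0.08 = $176.57
Federal tax withheld: $2207.08 × 0.15 = $331.06
State disability insurance: only $98159.81 − $96434.10 = $1725.71 of this check is subject → $1725.71 × 0.0098 = $16.91
Roth 401(k) contribution: $2373.12 × 0.0525 = $124.59
Union dues: $2373.12 × 0.05 = $118.66
Wage garnishment: $2373.12 × 0.04 = $94.92
Total deductions = $166.04 + $76.59 + $176.57 + $331.06 + $16.91 + $124.59 + $118.66 + $94.92 = $1105.34
Net pay = $2373.12 − $1105.34 = $1267.78

$1267.78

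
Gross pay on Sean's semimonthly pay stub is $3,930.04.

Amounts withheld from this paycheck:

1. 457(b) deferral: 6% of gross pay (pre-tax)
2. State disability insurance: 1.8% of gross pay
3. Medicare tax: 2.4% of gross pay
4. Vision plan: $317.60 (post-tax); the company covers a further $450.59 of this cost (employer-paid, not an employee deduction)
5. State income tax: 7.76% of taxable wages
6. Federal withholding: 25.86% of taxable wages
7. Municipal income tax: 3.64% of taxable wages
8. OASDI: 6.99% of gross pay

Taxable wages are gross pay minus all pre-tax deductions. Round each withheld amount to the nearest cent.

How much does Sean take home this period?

$1,560.40

457(b) deferral: $3,930.04 × 0.06 = $235.80
Taxable wages = $3,930.04 − $235.80 = $3,694.24
Federal withholding: $3,694.24 × 0.2586 = $955.33
Municipal income tax: $3,694.24 × 0.0364 = $134.47
State income tax: $3,694.24 × 0.0776 = $286.67
State disability insurance: $3,930.04 × 0.018 = $70.74
Medicare tax: $3,930.04 × 0.024 = $94.32
OASDI: $3,930.04 × 0.0699 = $274.71
Vision plan: $317.60
(Employer's $450.59 toward vision plan is not withheld from the employee.)
Total deductions = $235.80 + $955.33 + $134.47 + $286.67 + $70.74 + $94.32 + $274.71 + $317.60 = $2,369.64
Net pay = $3,930.04 − $2,369.64 = $1,560.40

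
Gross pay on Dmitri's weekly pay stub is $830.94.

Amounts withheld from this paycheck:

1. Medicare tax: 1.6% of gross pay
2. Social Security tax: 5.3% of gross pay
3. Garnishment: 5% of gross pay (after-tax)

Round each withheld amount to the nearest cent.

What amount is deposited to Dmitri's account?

Social Security tax: $830.94 × 0.053 = $44.04
Medicare tax: $830.94 × 0.016 = $13.30
Garnishment: $830.94 × 0.05 = $41.55
Total deductions = $44.04 + $13.30 + $41.55 = $98.89
Net pay = $830.94 − $98.89 = $732.05

$732.05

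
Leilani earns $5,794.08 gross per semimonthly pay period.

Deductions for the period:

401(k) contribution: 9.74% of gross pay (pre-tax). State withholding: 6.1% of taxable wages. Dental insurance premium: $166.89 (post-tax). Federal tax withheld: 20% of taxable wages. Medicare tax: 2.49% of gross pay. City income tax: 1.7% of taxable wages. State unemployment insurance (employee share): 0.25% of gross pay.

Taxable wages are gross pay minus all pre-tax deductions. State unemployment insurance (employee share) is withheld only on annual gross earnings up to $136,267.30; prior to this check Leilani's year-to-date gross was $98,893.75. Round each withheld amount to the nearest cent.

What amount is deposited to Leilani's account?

$3,450.22

401(k) contribution: $5,794.08 × 0.0974 = $564.34
Taxable wages = $5,794.08 − $564.34 = $5,229.74
City income tax: $5,229.74 × 0.017 = $88.91
Federal tax withheld: $5,229.74 × 0.2 = $1,045.95
State withholding: $5,229.74 × 0.061 = $319.01
Medicare tax: $5,794.08 × 0.0249 = $144.27
State unemployment insurance (employee share): cap not yet reached, full $5,794.08 is subject → $5,794.08 × 0.0025 = $14.49
Dental insurance premium: $166.89
Total deductions = $564.34 + $88.91 + $1,045.95 + $319.01 + $144.27 + $14.49 + $166.89 = $2,343.86
Net pay = $5,794.08 − $2,343.86 = $3,450.22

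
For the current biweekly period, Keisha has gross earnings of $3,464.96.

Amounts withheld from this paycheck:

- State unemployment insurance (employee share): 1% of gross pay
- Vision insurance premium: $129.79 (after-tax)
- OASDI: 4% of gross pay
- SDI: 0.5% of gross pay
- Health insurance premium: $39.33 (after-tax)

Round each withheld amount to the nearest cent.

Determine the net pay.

State unemployment insurance (employee share): $3,464.96 × 0.01 = $34.65
OASDI: $3,464.96 × 0.04 = $138.60
SDI: $3,464.96 × 0.005 = $17.32
Vision insurance premium: $129.79
Health insurance premium: $39.33
Total deductions = $34.65 + $138.60 + $17.32 + $129.79 + $39.33 = $359.69
Net pay = $3,464.96 − $359.69 = $3,105.27

$3,105.27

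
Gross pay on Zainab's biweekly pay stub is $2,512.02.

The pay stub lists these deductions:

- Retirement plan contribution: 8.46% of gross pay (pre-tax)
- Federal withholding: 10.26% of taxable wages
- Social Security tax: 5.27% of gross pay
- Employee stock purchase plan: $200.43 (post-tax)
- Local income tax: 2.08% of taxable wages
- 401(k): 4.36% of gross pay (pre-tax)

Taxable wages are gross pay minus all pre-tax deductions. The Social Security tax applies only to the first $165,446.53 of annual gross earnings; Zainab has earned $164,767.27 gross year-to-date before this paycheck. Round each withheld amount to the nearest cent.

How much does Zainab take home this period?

$1,683.51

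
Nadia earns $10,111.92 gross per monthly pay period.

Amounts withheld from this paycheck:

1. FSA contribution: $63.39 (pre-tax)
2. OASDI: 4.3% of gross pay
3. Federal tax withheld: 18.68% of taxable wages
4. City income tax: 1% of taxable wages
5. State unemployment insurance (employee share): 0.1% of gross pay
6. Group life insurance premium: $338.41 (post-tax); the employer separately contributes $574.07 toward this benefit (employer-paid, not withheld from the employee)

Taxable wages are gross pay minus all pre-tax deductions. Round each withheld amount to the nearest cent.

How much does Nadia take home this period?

$7,287.64

FSA contribution: $63.39
Taxable wages = $10,111.92 − $63.39 = $10,048.53
City income tax: $10,048.53 × 0.01 = $100.49
Federal tax withheld: $10,048.53 × 0.1868 = $1,877.07
State unemployment insurance (employee share): $10,111.92 × 0.001 = $10.11
OASDI: $10,111.92 × 0.043 = $434.81
Group life insurance premium: $338.41
(Employer's $574.07 toward group life insurance premium is not withheld from the employee.)
Total deductions = $63.39 + $100.49 + $1,877.07 + $10.11 + $434.81 + $338.41 = $2,824.28
Net pay = $10,111.92 − $2,824.28 = $7,287.64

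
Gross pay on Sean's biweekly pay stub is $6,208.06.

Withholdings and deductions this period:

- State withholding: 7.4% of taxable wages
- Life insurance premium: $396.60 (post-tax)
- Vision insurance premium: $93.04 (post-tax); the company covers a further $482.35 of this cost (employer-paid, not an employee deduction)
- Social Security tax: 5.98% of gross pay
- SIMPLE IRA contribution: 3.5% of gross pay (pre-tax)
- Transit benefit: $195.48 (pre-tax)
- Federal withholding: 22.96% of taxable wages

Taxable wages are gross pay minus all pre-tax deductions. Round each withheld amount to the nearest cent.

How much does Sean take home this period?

Transit benefit: $195.48
SIMPLE IRA contribution: $6,208.06 × 0.035 = $217.28
Pre-tax total = $195.48 + $217.28 = $412.76
Taxable wages = $6,208.06 − $412.76 = $5,795.30
Federal withholding: $5,795.30 × 0.2296 = $1,330.60
State withholding: $5,795.30 × 0.074 = $428.85
Social Security tax: $6,208.06 × 0.0598 = $371.24
Life insurance premium: $396.60
Vision insurance premium: $93.04
(Employer's $482.35 toward vision insurance premium is not withheld from the employee.)
Total deductions = $195.48 + $217.28 + $1,330.60 + $428.85 + $371.24 + $396.60 + $93.04 = $3,033.09
Net pay = $6,208.06 − $3,033.09 = $3,174.97

$3,174.97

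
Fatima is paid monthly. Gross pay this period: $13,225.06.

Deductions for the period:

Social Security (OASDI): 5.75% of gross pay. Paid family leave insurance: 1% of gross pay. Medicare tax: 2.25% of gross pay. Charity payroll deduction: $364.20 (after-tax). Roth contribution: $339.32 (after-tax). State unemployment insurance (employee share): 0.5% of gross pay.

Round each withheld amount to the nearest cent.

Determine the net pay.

$11,265.16

Social Security (OASDI): $13,225.06 × 0.0575 = $760.44
State unemployment insurance (employee share): $13,225.06 × 0.005 = $66.13
Medicare tax: $13,225.06 × 0.0225 = $297.56
Paid family leave insurance: $13,225.06 × 0.01 = $132.25
Roth contribution: $339.32
Charity payroll deduction: $364.20
Total deductions = $760.44 + $66.13 + $297.56 + $132.25 + $339.32 + $364.20 = $1,959.90
Net pay = $13,225.06 − $1,959.90 = $11,265.16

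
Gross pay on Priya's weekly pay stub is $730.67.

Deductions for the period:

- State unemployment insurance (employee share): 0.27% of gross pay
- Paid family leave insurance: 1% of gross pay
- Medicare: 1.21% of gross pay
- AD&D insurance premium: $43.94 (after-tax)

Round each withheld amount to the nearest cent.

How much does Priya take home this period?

Medicare: $730.67 × 0.0121 = $8.84
State unemployment insurance (employee share): $730.67 × 0.0027 = $1.97
Paid family leave insurance: $730.67 × 0.01 = $7.31
AD&D insurance premium: $43.94
Total deductions = $8.84 + $1.97 + $7.31 + $43.94 = $62.06
Net pay = $730.67 − $62.06 = $668.61

$668.61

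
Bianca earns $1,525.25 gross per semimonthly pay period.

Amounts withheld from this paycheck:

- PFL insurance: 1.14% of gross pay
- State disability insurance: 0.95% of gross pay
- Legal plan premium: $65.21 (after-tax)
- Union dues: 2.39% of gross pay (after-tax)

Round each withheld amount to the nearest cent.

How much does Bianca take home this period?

State disability insurance: $1,525.25 × 0.0095 = $14.49
PFL insurance: $1,525.25 × 0.0114 = $17.39
Legal plan premium: $65.21
Union dues: $1,525.25 × 0.0239 = $36.45
Total deductions = $14.49 + $17.39 + $65.21 + $36.45 = $133.54
Net pay = $1,525.25 − $133.54 = $1,391.71

$1,391.71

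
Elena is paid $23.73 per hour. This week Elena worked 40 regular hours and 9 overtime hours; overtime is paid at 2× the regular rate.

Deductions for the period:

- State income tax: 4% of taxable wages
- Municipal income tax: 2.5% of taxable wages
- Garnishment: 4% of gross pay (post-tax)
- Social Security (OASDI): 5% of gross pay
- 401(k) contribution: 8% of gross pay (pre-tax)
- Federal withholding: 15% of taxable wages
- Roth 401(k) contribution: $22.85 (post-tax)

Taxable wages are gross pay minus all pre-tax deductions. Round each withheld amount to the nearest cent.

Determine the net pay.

$847.27

Regular pay: 40 × $23.73 = $949.20
Overtime pay: 9 × $23.73 × 2 = $427.14
Gross pay = $949.20 + $427.14 = $1,376.34
401(k) contribution: $1,376.34 × 0.08 = $110.11
Taxable wages = $1,376.34 − $110.11 = $1,266.23
Municipal income tax: $1,266.23 × 0.025 = $31.66
State income tax: $1,266.23 × 0.04 = $50.65
Federal withholding: $1,266.23 × 0.15 = $189.93
Social Security (OASDI): $1,376.34 × 0.05 = $68.82
Roth 401(k) contribution: $22.85
Garnishment: $1,376.34 × 0.04 = $55.05
Total deductions = $110.11 + $31.66 + $50.65 + $189.93 + $68.82 + $22.85 + $55.05 = $529.07
Net pay = $1,376.34 − $529.07 = $847.27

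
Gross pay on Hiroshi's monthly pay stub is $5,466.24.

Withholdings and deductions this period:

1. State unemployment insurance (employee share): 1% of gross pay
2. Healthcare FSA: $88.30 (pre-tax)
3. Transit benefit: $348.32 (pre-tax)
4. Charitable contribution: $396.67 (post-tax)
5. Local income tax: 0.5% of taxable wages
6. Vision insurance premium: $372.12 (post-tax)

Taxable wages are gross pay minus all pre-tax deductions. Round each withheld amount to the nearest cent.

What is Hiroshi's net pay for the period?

Transit benefit: $348.32
Healthcare FSA: $88.30
Pre-tax total = $348.32 + $88.30 = $436.62
Taxable wages = $5,466.24 − $436.62 = $5,029.62
Local income tax: $5,029.62 × 0.005 = $25.15
State unemployment insurance (employee share): $5,466.24 × 0.01 = $54.66
Charitable contribution: $396.67
Vision insurance premium: $372.12
Total deductions = $348.32 + $88.30 + $25.15 + $54.66 + $396.67 + $372.12 = $1,285.22
Net pay = $5,466.24 − $1,285.22 = $4,181.02

$4,181.02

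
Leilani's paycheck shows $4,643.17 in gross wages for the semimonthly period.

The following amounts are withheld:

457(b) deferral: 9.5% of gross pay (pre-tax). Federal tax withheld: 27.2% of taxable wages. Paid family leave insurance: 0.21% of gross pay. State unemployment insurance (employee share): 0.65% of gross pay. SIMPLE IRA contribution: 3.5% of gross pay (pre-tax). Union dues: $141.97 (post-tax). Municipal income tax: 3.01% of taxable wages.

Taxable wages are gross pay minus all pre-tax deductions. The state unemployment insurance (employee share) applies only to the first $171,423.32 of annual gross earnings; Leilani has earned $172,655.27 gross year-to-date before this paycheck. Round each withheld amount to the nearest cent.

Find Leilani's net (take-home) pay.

457(b) deferral: $4,643.17 × 0.095 = $441.10
SIMPLE IRA contribution: $4,643.17 × 0.035 = $162.51
Pre-tax total = $441.10 + $162.51 = $603.61
Taxable wages = $4,643.17 − $603.61 = $4,039.56
Municipal income tax: $4,039.56 × 0.0301 = $121.59
Federal tax withheld: $4,039.56 × 0.272 = $1,098.76
Paid family leave insurance: $4,643.17 × 0.0021 = $9.75
State unemployment insurance (employee share): annual cap $171,423.32 already reached (YTD $172,655.27), so $0.00
Union dues: $141.97
Total deductions = $441.10 + $162.51 + $121.59 + $1,098.76 + $9.75 + $0.00 + $141.97 = $1,975.68
Net pay = $4,643.17 − $1,975.68 = $2,667.49

$2,667.49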